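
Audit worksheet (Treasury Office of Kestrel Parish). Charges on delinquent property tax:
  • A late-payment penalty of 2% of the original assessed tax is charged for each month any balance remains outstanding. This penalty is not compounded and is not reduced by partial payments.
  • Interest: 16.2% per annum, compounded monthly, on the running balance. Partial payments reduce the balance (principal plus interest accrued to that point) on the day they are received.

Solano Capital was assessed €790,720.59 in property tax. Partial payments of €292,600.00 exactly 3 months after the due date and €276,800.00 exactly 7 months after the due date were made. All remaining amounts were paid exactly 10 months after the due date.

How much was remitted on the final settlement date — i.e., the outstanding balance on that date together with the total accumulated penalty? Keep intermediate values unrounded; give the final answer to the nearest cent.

€452,777.43

Monthly rate = 16.2% ÷ 12 = 1.35%
Balance at month 3: €790,720.5900 × (1 + 0.0135)^3 = €823,179.0458…
After €292,600.00 payment: €823,179.0458… − €292,600.00 = €530,579.0458…
Balance at month 7: €530,579.0458… × (1 + 0.0135)^4 = €559,815.7418…
After €276,800.00 payment: €559,815.7418… − €276,800.00 = €283,015.7418…
Balance at month 10: €283,015.7418… × (1 + 0.0135)^3 = €294,633.3146…
Penalty: 10 × 2% × €790,720.59 = €158,144.12…
Final settlement = outstanding balance + penalty = €294,633.3146… + €158,144.12… = €452,777.43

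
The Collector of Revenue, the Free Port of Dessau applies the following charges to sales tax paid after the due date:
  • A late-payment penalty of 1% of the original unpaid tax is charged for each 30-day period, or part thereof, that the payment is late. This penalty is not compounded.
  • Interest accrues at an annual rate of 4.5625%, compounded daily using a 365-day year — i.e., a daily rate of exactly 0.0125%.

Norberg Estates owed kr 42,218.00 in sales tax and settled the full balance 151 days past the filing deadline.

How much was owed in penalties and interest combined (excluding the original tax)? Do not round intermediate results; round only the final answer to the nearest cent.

kr 3,337.46

Penalty periods: ⌈151/30⌉ = 6; penalty = 6 × 1% × kr 42,218.00 = kr 2,533.08
Interest: kr 42,218.00 × ((1 + 0.000125)^151 − 1) = kr 42,218.00 × 0.01905306… = kr 804.3820…
Penalties + interest = kr 2,533.0800 + kr 804.3820… = kr 3,337.46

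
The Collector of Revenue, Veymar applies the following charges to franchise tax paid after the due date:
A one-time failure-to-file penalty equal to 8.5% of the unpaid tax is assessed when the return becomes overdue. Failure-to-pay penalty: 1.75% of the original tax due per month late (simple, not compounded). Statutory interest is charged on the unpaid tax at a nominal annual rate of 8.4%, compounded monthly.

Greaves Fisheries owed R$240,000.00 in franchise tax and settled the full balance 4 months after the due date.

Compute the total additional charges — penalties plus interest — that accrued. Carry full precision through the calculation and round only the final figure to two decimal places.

Failure-to-file penalty: 8.5% × R$240,000.00 = R$20,400.00
Failure-to-pay penalty = 1.75% × R$240,000.00 × 4 mo = R$16,800.00
Interest (8.4%/yr ÷ 12 = 0.7%/month): R$240,000.00 × ((1 + 0.007)^4 − 1) = R$6,790.8899…
Penalties + interest = R$37,200.0000 + R$6,790.8899… = R$43,990.89

R$43,990.89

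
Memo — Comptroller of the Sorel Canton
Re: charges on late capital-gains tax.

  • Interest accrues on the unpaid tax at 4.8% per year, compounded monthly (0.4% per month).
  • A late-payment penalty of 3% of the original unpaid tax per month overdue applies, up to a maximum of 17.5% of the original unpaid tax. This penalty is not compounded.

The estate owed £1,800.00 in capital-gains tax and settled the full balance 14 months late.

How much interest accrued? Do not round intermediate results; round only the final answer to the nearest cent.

Interest: £1,800.00 × ((1 + 0.004)^14 − 1) = £1,800.00 × 0.0574796… = £103.4632…

£103.46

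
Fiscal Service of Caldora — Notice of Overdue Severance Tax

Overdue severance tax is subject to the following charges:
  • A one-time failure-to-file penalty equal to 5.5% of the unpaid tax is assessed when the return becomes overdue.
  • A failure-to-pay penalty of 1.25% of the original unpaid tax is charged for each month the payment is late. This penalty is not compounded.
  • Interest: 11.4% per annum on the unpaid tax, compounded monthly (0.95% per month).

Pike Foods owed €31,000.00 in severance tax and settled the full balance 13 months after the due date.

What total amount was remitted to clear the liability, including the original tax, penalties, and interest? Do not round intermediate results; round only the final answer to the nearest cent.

€41,797.01

Failure-to-file penalty: 5.5% × €31,000.00 = €1,705.00
Failure-to-pay penalty: 13 × 1.25% × €31,000.00 = €5,037.50
Interest: €31,000.00 × ((1 + 0.0095)^13 − 1) = €31,000.00 × 0.1307906… = €4,054.5096…
Total = €31,000.00 + €6,742.5000 + €4,054.5096… = €41,797.01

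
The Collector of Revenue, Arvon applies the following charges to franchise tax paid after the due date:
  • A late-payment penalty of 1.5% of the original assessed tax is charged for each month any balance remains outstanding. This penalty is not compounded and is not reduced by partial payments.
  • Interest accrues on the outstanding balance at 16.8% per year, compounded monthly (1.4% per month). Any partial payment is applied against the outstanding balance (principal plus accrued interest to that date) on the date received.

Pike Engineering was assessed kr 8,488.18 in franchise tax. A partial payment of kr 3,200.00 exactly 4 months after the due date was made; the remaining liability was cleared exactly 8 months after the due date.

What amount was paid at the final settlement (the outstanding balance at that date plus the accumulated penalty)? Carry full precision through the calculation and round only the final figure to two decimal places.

kr 7,122.35

Balance at month 4: kr 8,488.1800 × (1 + 0.014)^4 = kr 8,973.5937…
After kr 3,200.00 payment: kr 8,973.5937… − kr 3,200.00 = kr 5,773.5937…
Balance at month 8: kr 5,773.5937… × (1 + 0.014)^4 = kr 6,103.7683…
Penalty: 8 × 1.5% × kr 8,488.18 = kr 1,018.58…
Final settlement = outstanding balance + penalty = kr 6,103.7683… + kr 1,018.58… = kr 7,122.35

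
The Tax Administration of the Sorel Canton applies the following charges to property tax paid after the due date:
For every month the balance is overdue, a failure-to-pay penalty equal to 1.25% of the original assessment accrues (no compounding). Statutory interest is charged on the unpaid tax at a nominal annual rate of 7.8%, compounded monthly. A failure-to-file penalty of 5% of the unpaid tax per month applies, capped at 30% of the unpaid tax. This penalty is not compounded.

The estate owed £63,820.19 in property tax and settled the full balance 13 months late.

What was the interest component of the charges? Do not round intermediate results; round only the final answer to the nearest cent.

Interest (7.8%/yr ÷ 12 = 0.65%/month): £63,820.19 × ((1 + 0.0065)^13 − 1) = £5,608.2205…

£5,608.22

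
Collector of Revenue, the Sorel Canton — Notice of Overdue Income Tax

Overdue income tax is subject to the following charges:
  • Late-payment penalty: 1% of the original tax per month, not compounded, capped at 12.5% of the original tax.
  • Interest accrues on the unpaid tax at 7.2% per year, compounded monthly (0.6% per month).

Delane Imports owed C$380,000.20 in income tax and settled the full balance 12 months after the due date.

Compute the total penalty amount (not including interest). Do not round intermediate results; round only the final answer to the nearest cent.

C$45,600.02

Penalty: 12 × 1% × C$380,000.20 = C$45,600.02… (below the 12.5% cap of C$47,500.03…)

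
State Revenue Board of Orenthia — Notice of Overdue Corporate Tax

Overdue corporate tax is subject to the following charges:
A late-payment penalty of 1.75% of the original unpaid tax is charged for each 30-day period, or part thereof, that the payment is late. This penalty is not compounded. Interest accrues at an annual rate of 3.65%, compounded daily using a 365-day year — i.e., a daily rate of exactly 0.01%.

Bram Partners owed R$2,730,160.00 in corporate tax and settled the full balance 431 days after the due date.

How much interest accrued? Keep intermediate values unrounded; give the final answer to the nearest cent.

Interest: R$2,730,160.00 × ((1 + 0.0001)^431 − 1) = R$2,730,160.00 × 0.04404004… = R$120,236.3668…

R$120,236.37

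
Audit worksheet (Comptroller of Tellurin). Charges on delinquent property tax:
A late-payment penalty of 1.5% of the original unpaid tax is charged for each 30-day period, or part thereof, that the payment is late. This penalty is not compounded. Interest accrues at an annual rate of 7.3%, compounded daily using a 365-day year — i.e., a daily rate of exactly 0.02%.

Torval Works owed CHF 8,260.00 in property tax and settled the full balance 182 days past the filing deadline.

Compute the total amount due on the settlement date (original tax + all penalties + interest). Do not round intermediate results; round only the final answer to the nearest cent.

CHF 9,433.47

Penalty periods: ⌈182/30⌉ = 7; penalty = 7 × 1.5% × CHF 8,260.00 = CHF 867.30
Interest: CHF 8,260.00 × ((1 + 0.0002)^182 − 1) = CHF 8,260.00 × 0.03706682… = CHF 306.1719…
Total = CHF 8,260.00 + CHF 867.3000 + CHF 306.1719… = CHF 9,433.47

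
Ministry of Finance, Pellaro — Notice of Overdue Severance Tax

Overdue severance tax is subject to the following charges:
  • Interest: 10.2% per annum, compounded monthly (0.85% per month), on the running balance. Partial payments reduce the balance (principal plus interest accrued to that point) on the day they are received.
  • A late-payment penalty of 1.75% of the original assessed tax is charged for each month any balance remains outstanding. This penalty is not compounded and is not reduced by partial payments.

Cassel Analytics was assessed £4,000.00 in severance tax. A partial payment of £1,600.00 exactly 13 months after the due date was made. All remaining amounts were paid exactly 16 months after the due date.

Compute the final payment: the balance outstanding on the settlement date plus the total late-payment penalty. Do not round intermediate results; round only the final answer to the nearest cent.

Balance at month 13: £4,000.0000 × (1 + 0.0085)^13 = £4,465.2597…
After £1,600.00 payment: £4,465.2597… − £1,600.00 = £2,865.2597…
Balance at month 16: £2,865.2597… × (1 + 0.0085)^3 = £2,938.9466…
Penalty: 16 × 1.75% × £4,000.00 = £1,120.00
Final settlement = outstanding balance + penalty = £2,938.9466… + £1,120.00 = £4,058.95

£4,058.95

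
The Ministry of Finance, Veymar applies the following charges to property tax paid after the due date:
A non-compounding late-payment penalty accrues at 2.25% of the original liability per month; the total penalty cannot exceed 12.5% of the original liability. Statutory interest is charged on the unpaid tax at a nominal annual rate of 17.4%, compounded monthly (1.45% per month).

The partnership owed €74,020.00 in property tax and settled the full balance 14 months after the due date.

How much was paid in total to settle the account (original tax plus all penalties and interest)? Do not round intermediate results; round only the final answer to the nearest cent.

Penalty (uncapped): 14 × 2.25% × €74,020.00 = €23,316.30; cap = 12.5% × €74,020.00 = €9,252.50 → penalty = €9,252.50
Interest: €74,020.00 × ((1 + 0.0145)^14 − 1) = €74,020.00 × 0.2232880… = €16,527.7785…
Total = €74,020.00 + €9,252.5000 + €16,527.7785… = €99,800.28

€99,800.28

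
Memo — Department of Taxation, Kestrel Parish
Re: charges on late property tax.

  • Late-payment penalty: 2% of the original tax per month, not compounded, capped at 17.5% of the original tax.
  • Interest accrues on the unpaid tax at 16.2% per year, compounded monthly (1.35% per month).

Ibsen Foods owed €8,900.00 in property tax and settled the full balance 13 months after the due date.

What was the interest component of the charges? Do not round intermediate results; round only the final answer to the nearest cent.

Interest: €8,900.00 × ((1 + 0.0135)^13 − 1) = €8,900.00 × 0.1904435… = €1,694.9472…

€1,694.95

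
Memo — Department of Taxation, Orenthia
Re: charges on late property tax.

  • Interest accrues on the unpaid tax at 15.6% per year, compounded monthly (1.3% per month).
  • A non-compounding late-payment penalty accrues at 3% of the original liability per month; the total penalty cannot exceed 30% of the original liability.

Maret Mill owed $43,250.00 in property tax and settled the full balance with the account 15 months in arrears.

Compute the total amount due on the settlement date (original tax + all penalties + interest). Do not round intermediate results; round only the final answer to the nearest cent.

$65,471.19

Penalty (uncapped): 15 × 3% × $43,250.00 = $19,462.50; cap = 30% × $43,250.00 = $12,975.00 → penalty = $12,975.00
Interest: $43,250.00 × ((1 + 0.013)^15 − 1) = $43,250.00 × 0.2137848… = $9,246.1909…
Total = $43,250.00 + $12,975.0000 + $9,246.1909… = $65,471.19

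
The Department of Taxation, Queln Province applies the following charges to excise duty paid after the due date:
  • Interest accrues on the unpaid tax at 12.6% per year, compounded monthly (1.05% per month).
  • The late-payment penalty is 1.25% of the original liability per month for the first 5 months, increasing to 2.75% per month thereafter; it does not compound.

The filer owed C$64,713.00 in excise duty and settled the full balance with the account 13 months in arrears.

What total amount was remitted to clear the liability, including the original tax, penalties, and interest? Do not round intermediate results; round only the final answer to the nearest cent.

C$92,406.24

Penalty, months 1–5: 5 × 1.25% × C$64,713.00 = C$4,044.56…
Penalty, months 6–13: 8 × 2.75% × C$64,713.00 = C$14,236.86
Interest: C$64,713.00 × ((1 + 0.0105)^13 − 1) = C$64,713.00 × 0.1454394… = C$9,411.8224…
Total = C$64,713.00 + C$18,281.4225 + C$9,411.8224… = C$92,406.24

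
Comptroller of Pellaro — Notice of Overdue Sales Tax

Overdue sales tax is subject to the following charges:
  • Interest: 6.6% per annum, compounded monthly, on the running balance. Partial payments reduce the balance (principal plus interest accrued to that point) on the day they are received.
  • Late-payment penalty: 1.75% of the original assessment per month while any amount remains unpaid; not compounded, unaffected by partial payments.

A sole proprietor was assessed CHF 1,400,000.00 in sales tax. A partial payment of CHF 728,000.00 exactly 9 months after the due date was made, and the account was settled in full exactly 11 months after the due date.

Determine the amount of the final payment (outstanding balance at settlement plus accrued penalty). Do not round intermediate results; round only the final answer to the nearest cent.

Monthly rate = 6.6% ÷ 12 = 0.55%
Balance at month 9: CHF 1,400,000.0000 × (1 + 0.0055)^9 = CHF 1,470,844.3280…
After CHF 728,000.00 payment: CHF 1,470,844.3280… − CHF 728,000.00 = CHF 742,844.3280…
Balance at month 11: CHF 742,844.3280… × (1 + 0.0055)^2 = CHF 751,038.0867…
Penalty: 11 × 1.75% × CHF 1,400,000.00 = CHF 269,500.00
Final settlement = outstanding balance + penalty = CHF 751,038.0867… + CHF 269,500.00 = CHF 1,020,538.09

CHF 1,020,538.09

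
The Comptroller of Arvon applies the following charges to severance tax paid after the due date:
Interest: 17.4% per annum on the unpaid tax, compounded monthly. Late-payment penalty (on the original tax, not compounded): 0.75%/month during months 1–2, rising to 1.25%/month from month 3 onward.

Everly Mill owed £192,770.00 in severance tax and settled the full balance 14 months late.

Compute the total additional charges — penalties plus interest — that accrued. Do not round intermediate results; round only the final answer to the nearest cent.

£74,850.28

Penalty, months 1–2: 2 × 0.75% × £192,770.00 = £2,891.55
Penalty, months 3–14: 12 × 1.25% × £192,770.00 = £28,915.50
Interest (17.4%/yr ÷ 12 = 1.45%/month): £192,770.00 × ((1 + 0.0145)^14 − 1) = £43,043.2298…
Penalties + interest = £31,807.0500 + £43,043.2298… = £74,850.28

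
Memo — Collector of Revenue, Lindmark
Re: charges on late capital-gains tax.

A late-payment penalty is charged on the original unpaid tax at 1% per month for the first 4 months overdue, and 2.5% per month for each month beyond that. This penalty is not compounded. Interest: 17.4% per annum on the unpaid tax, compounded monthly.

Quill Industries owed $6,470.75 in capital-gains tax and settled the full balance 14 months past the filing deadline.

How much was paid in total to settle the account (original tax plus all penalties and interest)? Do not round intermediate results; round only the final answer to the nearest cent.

$9,792.11

Penalty, months 1–4: 4 × 1% × $6,470.75 = $258.83
Penalty, months 5–14: 10 × 2.5% × $6,470.75 = $1,617.69…
Interest (17.4%/yr ÷ 12 = 1.45%/month): $6,470.75 × ((1 + 0.0145)^14 − 1) = $1,444.8409…
Total = $6,470.75 + $1,876.5175 + $1,444.8409… = $9,792.11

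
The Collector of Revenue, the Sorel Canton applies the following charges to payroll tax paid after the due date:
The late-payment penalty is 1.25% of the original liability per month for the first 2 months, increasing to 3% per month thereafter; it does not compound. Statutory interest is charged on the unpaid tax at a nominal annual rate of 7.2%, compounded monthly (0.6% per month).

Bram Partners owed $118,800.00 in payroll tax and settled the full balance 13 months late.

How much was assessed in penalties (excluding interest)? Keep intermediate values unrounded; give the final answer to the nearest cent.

Penalty, months 1–2: 2 × 1.25% × $118,800.00 = $2,970.00
Penalty, months 3–13: 11 × 3% × $118,800.00 = $39,204.00
Total penalty = $2,970.00 + $39,204.00 = $42,174.00

$42,174.00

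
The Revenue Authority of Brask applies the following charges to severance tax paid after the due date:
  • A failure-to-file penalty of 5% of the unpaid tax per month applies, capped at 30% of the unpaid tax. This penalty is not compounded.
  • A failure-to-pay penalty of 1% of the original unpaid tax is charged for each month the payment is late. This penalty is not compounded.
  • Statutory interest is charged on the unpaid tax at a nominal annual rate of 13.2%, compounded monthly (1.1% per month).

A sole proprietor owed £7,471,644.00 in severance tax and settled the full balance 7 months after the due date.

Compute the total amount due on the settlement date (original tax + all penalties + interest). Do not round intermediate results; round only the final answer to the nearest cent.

£10,830,806.24

Failure-to-file: 7 × 5% × £7,471,644.00 = £2,615,075.40, capped at 30% × £7,471,644.00 = £2,241,493.20
Failure-to-pay penalty = 1% × £7,471,644.00 × 7 mo = £523,015.08
Interest: £7,471,644.00 × ((1 + 0.011)^7 − 1) = £7,471,644.00 × 0.0795881… = £594,653.9560…
Total = £7,471,644.00 + £2,764,508.2800 + £594,653.9560… = £10,830,806.24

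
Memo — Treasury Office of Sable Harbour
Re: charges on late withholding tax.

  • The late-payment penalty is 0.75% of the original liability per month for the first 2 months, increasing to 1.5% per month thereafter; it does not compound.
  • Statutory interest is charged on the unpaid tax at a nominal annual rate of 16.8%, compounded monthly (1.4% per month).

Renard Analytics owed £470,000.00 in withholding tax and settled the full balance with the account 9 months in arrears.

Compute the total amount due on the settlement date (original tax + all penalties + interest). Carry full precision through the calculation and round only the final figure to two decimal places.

Penalty, months 1–2: 2 × 0.75% × £470,000.00 = £7,050.00
Penalty, months 3–9: 7 × 1.5% × £470,000.00 = £49,350.00
Interest: £470,000.00 × ((1 + 0.014)^9 − 1) = £470,000.00 × 0.1332914… = £62,646.9603…
Total = £470,000.00 + £56,400.0000 + £62,646.9603… = £589,046.96

£589,046.96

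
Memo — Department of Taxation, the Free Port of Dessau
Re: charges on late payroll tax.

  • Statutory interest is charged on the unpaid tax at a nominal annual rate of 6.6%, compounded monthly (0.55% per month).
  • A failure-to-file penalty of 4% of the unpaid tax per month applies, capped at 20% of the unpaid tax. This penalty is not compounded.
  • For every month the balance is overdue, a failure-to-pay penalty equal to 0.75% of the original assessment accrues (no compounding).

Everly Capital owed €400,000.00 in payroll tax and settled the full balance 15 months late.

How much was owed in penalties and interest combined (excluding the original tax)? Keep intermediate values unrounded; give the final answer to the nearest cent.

€159,301.29

Failure-to-file: 15 × 4% × €400,000.00 = €240,000.00, capped at 20% × €400,000.00 = €80,000.00
Failure-to-pay penalty: 15 × 0.75% × €400,000.00 = €45,000.00
Interest: €400,000.00 × ((1 + 0.0055)^15 − 1) = €400,000.00 × 0.0857532… = €34,301.2860…
Penalties + interest = €125,000.0000 + €34,301.2860… = €159,301.29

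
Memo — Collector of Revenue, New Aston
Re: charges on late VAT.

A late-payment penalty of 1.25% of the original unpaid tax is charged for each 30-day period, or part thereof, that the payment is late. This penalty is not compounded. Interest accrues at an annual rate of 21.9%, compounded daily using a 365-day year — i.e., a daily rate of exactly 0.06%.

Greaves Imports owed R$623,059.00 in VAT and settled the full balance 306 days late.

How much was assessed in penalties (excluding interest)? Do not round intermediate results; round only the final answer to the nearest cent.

R$85,670.61

Penalty periods: ⌈306/30⌉ = 11; penalty = 11 × 1.25% × R$623,059.00 = R$85,670.61…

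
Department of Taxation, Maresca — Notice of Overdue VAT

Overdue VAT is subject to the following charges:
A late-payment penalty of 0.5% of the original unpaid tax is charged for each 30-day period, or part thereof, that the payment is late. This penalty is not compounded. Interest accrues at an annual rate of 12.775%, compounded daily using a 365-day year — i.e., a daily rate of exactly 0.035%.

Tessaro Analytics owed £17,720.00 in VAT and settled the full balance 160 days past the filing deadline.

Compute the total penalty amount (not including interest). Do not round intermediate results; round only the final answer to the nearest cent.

£531.60

Penalty periods: ⌈160/30⌉ = 6; penalty = 6 × 0.5% × £17,720.00 = £531.60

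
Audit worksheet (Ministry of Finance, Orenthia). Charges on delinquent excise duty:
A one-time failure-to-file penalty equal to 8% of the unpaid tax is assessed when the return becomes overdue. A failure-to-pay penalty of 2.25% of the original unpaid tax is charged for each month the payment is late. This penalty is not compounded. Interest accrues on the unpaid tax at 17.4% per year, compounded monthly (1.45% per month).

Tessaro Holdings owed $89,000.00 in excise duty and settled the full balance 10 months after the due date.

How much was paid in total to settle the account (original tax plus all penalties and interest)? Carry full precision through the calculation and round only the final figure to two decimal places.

$129,925.45

Failure-to-file penalty: 8% × $89,000.00 = $7,120.00
Failure-to-pay penalty = 2.25% × $89,000.00 × 10 mo = $20,025.00
Interest: $89,000.00 × ((1 + 0.0145)^10 − 1) = $89,000.00 × 0.1548365… = $13,780.4513…
Total = $89,000.00 + $27,145.0000 + $13,780.4513… = $129,925.45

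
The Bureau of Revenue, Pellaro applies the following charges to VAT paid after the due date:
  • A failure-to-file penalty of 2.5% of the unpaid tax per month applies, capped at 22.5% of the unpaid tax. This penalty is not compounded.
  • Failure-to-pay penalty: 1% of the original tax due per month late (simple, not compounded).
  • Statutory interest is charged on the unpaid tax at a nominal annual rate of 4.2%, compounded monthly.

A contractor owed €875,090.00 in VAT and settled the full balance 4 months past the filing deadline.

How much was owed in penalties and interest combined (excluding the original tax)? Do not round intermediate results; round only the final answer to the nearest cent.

Failure-to-file: 4 × 2.5% × €875,090.00 = €87,509.00 (under the 22.5% cap)
Failure-to-pay penalty = 1% × €875,090.00 × 4 mo = €35,003.60
Interest (4.2%/yr ÷ 12 = 0.35%/month): €875,090.00 × ((1 + 0.0035)^4 − 1) = €12,315.7293…
Penalties + interest = €122,512.6000 + €12,315.7293… = €134,828.33

€134,828.33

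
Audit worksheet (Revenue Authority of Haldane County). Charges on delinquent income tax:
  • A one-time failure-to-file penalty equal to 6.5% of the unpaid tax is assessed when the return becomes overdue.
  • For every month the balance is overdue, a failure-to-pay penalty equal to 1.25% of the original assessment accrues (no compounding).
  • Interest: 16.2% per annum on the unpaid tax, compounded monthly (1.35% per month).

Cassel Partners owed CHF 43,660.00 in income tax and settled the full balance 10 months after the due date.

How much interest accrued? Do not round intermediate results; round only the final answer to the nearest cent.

Interest: CHF 43,660.00 × ((1 + 0.0135)^10 − 1) = CHF 43,660.00 × 0.1435036… = CHF 6,265.3665…

CHF 6,265.37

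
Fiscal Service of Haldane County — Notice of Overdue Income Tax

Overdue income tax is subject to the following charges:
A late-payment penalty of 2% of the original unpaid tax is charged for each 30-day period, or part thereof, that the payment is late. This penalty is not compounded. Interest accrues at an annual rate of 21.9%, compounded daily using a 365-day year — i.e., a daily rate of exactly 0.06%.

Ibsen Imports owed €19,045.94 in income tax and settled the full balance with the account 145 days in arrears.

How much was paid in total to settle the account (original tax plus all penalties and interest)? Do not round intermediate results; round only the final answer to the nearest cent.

€22,681.20

Penalty periods: ⌈145/30⌉ = 5; penalty = 5 × 2% × €19,045.94 = €1,904.59…
Interest: €19,045.94 × ((1 + 0.0006)^145 − 1) = €19,045.94 × 0.09086822… = €1,730.6706…
Total = €19,045.94 + €1,904.5940 + €1,730.6706… = €22,681.20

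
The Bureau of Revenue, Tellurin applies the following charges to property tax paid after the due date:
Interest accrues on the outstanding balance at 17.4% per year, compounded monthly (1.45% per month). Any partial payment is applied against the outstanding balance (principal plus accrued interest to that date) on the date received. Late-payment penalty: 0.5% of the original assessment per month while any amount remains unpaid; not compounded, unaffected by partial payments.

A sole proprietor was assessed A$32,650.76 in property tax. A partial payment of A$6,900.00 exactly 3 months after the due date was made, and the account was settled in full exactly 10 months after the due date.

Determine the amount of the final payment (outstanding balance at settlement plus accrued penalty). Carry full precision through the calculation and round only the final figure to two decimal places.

Balance at month 3: A$32,650.7600 × (1 + 0.0145)^3 = A$34,091.7621…
After A$6,900.00 payment: A$34,091.7621… − A$6,900.00 = A$27,191.7621…
Balance at month 10: A$27,191.7621… × (1 + 0.0145)^7 = A$30,074.7282…
Penalty: 10 × 0.5% × A$32,650.76 = A$1,632.54…
Final settlement = outstanding balance + penalty = A$30,074.7282… + A$1,632.54… = A$31,707.27

A$31,707.27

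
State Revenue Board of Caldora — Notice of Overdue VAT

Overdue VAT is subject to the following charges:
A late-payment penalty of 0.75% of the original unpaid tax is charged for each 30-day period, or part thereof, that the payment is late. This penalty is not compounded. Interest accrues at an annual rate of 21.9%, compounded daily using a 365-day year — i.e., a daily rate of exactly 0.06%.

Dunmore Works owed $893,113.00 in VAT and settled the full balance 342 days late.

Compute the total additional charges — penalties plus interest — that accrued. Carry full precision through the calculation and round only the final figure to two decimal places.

Penalty periods: ⌈342/30⌉ = 12; penalty = 12 × 0.75% × $893,113.00 = $80,380.17
Interest: $893,113.00 × ((1 + 0.0006)^342 − 1) = $893,113.00 × 0.22769505… = $203,357.4052…
Penalties + interest = $80,380.1700 + $203,357.4052… = $283,737.58

$283,737.58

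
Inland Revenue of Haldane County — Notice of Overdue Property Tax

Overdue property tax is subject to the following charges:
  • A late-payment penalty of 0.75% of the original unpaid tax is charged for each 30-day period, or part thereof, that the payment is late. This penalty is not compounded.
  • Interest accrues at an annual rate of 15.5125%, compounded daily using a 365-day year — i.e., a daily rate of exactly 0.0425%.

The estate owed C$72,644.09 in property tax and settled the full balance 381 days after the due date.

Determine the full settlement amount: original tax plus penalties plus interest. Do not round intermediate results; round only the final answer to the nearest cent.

Penalty periods: ⌈381/30⌉ = 13; penalty = 13 × 0.75% × C$72,644.09 = C$7,082.80…
Interest: C$72,644.09 × ((1 + 0.000425)^381 − 1) = C$72,644.09 × 0.17573161… = C$12,765.8629…
Total = C$72,644.09 + C$7,082.7988… + C$12,765.8629… = C$92,492.75

C$92,492.75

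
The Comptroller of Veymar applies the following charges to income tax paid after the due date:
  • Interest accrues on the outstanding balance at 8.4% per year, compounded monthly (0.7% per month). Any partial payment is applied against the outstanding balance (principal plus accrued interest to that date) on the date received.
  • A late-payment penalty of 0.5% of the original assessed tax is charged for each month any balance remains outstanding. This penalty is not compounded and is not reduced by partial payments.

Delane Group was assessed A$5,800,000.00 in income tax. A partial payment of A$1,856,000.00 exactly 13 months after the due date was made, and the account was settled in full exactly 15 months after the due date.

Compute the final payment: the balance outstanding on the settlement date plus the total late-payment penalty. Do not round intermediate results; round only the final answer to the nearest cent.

Balance at month 13: A$5,800,000.0000 × (1 + 0.007)^13 = A$6,350,546.6520…
After A$1,856,000.00 payment: A$6,350,546.6520… − A$1,856,000.00 = A$4,494,546.6520…
Balance at month 15: A$4,494,546.6520… × (1 + 0.007)^2 = A$4,557,690.5379…
Penalty: 15 × 0.5% × A$5,800,000.00 = A$435,000.00
Final settlement = outstanding balance + penalty = A$4,557,690.5379… + A$435,000.00 = A$4,992,690.54

A$4,992,690.54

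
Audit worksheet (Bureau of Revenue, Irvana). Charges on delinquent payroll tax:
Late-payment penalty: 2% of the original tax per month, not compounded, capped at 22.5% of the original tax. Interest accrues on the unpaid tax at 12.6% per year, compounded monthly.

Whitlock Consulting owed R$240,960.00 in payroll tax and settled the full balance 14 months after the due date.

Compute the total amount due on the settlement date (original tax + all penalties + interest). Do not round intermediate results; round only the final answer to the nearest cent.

Penalty (uncapped): 14 × 2% × R$240,960.00 = R$67,468.80; cap = 22.5% × R$240,960.00 = R$54,216.00 → penalty = R$54,216.00
Interest (12.6%/yr ÷ 12 = 1.05%/month): R$240,960.00 × ((1 + 0.0105)^14 − 1) = R$37,943.1404…
Total = R$240,960.00 + R$54,216.0000 + R$37,943.1404… = R$333,119.14

R$333,119.14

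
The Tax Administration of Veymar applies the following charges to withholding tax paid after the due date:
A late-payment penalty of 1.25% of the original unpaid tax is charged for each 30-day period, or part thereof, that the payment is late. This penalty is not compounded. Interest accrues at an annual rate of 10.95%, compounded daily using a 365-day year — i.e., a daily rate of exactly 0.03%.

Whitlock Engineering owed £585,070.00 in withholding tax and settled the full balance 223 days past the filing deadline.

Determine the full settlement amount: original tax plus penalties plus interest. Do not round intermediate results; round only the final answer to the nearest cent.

£684,050.87

Penalty periods: ⌈223/30⌉ = 8; penalty = 8 × 1.25% × £585,070.00 = £58,507.00
Interest: £585,070.00 × ((1 + 0.0003)^223 − 1) = £585,070.00 × 0.06917783… = £40,473.8712…
Total = £585,070.00 + £58,507.0000 + £40,473.8712… = £684,050.87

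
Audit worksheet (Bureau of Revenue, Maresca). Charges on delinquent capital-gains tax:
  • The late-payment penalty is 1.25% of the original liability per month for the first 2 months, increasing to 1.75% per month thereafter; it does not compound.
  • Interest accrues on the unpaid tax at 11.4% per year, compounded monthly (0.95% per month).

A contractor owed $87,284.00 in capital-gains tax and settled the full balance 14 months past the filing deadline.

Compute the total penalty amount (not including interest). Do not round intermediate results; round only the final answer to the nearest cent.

Penalty, months 1–2: 2 × 1.25% × $87,284.00 = $2,182.10
Penalty, months 3–14: 12 × 1.75% × $87,284.00 = $18,329.64
Total penalty = $2,182.10 + $18,329.64 = $20,511.74

$20,511.74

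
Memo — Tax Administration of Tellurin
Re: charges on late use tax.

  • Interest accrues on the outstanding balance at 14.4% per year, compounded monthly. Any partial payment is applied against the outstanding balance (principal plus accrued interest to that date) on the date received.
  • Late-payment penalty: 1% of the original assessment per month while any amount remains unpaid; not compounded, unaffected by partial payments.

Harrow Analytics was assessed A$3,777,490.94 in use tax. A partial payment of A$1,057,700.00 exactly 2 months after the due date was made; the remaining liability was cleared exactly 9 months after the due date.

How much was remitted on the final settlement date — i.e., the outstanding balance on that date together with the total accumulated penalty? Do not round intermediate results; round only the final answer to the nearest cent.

Monthly rate = 14.4% ÷ 12 = 1.2%
Balance at month 2: A$3,777,490.9400 × (1 + 0.012)^2 = A$3,868,694.6813…
After A$1,057,700.00 payment: A$3,868,694.6813… − A$1,057,700.00 = A$2,810,994.6813…
Balance at month 9: A$2,810,994.6813… × (1 + 0.012)^7 = A$3,055,790.7462…
Penalty: 9 × 1% × A$3,777,490.94 = A$339,974.18…
Final settlement = outstanding balance + penalty = A$3,055,790.7462… + A$339,974.18… = A$3,395,764.93

A$3,395,764.93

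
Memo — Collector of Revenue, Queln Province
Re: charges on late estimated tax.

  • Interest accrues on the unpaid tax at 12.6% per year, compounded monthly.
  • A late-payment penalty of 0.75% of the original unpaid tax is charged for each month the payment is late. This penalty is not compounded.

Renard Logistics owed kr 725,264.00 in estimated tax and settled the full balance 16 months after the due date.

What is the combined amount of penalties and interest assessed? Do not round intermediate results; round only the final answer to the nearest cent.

Late-payment penalty: 16 × 0.75% × kr 725,264.00 = kr 87,031.68
Interest (12.6%/yr ÷ 12 = 1.05%/month): kr 725,264.00 × ((1 + 0.0105)^16 − 1) = kr 131,926.2183…
Penalties + interest = kr 87,031.6800 + kr 131,926.2183… = kr 218,957.90

kr 218,957.90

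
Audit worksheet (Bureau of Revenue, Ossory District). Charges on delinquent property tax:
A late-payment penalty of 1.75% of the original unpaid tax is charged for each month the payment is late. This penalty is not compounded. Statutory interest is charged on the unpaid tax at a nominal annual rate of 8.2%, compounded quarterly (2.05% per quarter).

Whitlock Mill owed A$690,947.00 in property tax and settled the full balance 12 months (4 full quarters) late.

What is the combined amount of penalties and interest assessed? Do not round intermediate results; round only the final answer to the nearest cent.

A$203,522.68

Late-payment penalty = 1.75% × A$690,947.00 × 12 mo = A$145,098.87
Interest: A$690,947.00 × ((1 + 0.0205)^4 − 1) = A$690,947.00 × 0.0845561… = A$58,423.8093…
Penalties + interest = A$145,098.8700 + A$58,423.8093… = A$203,522.68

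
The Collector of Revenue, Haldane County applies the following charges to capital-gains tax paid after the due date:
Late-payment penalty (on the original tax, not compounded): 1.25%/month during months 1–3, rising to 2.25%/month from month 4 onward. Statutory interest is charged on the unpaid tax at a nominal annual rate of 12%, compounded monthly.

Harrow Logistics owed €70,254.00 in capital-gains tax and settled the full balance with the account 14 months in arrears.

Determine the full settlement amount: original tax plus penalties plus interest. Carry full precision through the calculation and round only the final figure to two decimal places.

€100,777.55

Penalty, months 1–3: 3 × 1.25% × €70,254.00 = €2,634.53…
Penalty, months 4–14: 11 × 2.25% × €70,254.00 = €17,387.87…
Interest (12%/yr ÷ 12 = 1%/month): €70,254.00 × ((1 + 0.01)^14 − 1) = €10,501.1614…
Total = €70,254.00 + €20,022.3900 + €10,501.1614… = €100,777.55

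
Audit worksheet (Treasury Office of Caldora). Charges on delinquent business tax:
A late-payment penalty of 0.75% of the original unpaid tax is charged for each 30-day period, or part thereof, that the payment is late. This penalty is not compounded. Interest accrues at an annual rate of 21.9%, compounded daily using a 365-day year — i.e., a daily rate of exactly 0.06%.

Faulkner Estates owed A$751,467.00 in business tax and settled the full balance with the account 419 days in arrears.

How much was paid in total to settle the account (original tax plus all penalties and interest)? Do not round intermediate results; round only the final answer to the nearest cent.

A$1,045,085.73

Penalty periods: ⌈419/30⌉ = 14; penalty = 14 × 0.75% × A$751,467.00 = A$78,904.04…
Interest: A$751,467.00 × ((1 + 0.0006)^419 − 1) = A$751,467.00 × 0.28572738… = A$214,714.6946…
Total = A$751,467.00 + A$78,904.0350 + A$214,714.6946… = A$1,045,085.73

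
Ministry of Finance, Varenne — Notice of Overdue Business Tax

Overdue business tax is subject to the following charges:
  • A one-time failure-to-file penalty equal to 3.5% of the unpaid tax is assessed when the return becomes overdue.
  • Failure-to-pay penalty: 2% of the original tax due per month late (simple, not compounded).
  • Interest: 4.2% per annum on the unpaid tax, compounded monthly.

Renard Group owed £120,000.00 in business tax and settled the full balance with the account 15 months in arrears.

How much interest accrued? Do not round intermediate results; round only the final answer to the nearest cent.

Interest (4.2%/yr ÷ 12 = 0.35%/month): £120,000.00 × ((1 + 0.0035)^15 − 1) = £6,456.7157…

£6,456.72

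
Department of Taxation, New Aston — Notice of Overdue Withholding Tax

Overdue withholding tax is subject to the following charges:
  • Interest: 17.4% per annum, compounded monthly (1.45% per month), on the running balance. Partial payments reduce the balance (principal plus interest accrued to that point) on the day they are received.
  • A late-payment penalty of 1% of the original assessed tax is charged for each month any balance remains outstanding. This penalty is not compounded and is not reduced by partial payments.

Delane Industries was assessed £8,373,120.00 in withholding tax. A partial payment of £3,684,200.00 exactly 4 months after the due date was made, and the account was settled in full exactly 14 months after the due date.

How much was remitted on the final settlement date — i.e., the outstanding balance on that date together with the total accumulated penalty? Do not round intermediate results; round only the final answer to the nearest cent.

Balance at month 4: £8,373,120.0000 × (1 + 0.0145)^4 = £8,869,426.1270…
After £3,684,200.00 payment: £8,869,426.1270… − £3,684,200.00 = £5,185,226.1270…
Balance at month 14: £5,185,226.1270… × (1 + 0.0145)^10 = £5,988,088.5559…
Penalty: 14 × 1% × £8,373,120.00 = £1,172,236.80
Final settlement = outstanding balance + penalty = £5,988,088.5559… + £1,172,236.80 = £7,160,325.36

£7,160,325.36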